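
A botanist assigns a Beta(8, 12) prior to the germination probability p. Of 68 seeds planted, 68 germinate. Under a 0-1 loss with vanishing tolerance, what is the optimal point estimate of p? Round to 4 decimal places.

0.8721

Posterior: Beta(8+68, 12+0) = Beta(76, 12).
Mode = (76−1)/(76+12−2) = 75/86 = 0.8721.
Mean = 76/(76+12) = 76/88 = 0.8636.
This is the posterior mode — the MAP estimate.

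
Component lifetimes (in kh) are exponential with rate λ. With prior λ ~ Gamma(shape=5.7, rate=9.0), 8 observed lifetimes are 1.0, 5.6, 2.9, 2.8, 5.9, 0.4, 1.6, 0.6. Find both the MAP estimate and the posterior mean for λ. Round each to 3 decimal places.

Σ times = 20.8. Posterior: Gamma(shape = 5.7+8 = 13.7, rate = 9.0+20.8 = 29.8).
Mode = (α−1)/β = 12.7/29.8 = 0.426.
Mean = α/β = 13.7/29.8 = 0.460.
The mean is pulled above the mode by the posterior's right skew.

MAP = 0.426, posterior mean = 0.460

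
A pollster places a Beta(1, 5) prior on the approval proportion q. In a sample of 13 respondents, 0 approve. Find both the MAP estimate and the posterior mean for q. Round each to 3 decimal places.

q_MAP = 0.000, E[q|data] = 0.053

Posterior: Beta(1+0, 5+13) = Beta(1, 18).
Since α = 1 ≤ 1 and β > 1, the Beta density is monotone decreasing on [0,1]; the mode is at 0.
Mean = 1/(1+18) = 0.053.
Right-skewed posterior ⇒ mode < mean.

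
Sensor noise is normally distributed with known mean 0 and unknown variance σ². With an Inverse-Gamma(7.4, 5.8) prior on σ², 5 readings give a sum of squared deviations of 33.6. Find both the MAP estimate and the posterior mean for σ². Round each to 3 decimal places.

Posterior: Inverse-Gamma(shape = 7.4+5/2 = 9.9, scale = 5.8+33.6/2 = 22.6).
Mode = β/(α+1) = 22.6/10.9 = 2.073.
Mean = β/(α−1) = 22.6/8.9 = 2.539.

MAP = 2.073, posterior mean = 2.539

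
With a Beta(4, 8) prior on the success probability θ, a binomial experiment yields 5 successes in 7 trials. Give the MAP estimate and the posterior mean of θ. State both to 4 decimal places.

MAP estimate = 0.4706, posterior mean = 0.4737

Posterior: Beta(4+5, 8+2) = Beta(9, 10).
Mode = (9−1)/(9+10−2) = 8/17 = 0.4706.
Mean = 9/(9+10) = 9/19 = 0.4737.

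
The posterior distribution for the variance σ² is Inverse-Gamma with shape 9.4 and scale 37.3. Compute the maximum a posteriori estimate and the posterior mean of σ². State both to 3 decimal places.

Mode = β/(α+1) = 37.3/10.4 = 3.587.
Mean = β/(α−1) = 37.3/8.4 = 4.440.
The mean is pulled above the mode by the posterior's right skew.

MAP = 3.587; posterior mean = 4.440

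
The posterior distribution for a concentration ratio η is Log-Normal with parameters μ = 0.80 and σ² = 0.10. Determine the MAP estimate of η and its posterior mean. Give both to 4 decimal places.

Mode = exp(μ − σ²) = exp(0.70) = 2.0138.
Mean = exp(μ + σ²/2) = exp(0.850) = 2.3396.

MAP: 2.0138. Posterior mean: 2.3396.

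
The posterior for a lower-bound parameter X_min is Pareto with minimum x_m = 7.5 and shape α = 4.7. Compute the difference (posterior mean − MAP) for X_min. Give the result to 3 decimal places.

2.027

The Pareto density is strictly decreasing on [x_m, ∞), so the mode is x_m = 7.500.
Mean = α·x_m/(α−1) = 4.7·7.5/3.7 = 9.527.
Difference = 9.527 − 7.500 = 2.027.
The posterior is right-skewed, so the mean exceeds the mode.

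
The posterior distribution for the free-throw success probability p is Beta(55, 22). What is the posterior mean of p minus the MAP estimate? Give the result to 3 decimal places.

Mode = (55−1)/(55+22−2) = 54/75 = 0.720.
Mean = 55/(55+22) = 55/77 = 0.714.
Difference = 0.714 − 0.720 = -0.006.
The posterior is left-skewed, so the mode exceeds the mean.

-0.006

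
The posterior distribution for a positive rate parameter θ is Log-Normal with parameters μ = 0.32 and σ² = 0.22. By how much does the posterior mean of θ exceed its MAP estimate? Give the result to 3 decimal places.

Mode = exp(μ − σ²) = exp(0.10) = 1.105.
Mean = exp(μ + σ²/2) = exp(0.430) = 1.537.
Difference = 1.537 − 1.105 = 0.432.
Right-skewed posterior ⇒ mode < mean.

0.432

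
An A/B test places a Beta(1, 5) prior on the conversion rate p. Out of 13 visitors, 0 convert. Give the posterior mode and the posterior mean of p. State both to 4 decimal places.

posterior mode = 0.0000, posterior mean = 0.0526

Posterior: Beta(1+0, 5+13) = Beta(1, 18).
Since α = 1 ≤ 1 and β > 1, the Beta density is monotone decreasing on [0,1]; the mode is at 0.
Mean = 1/(1+18) = 0.0526.
Mean > mode: the posterior has a right tail.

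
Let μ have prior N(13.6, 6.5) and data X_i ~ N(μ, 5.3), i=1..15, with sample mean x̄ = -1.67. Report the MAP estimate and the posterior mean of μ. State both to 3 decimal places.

MAP: -0.883. Posterior mean: -0.883.

Posterior for μ is Normal. Precision-weighted mean: (1/6.5·13.6 + 15/5.3·-1.67) / (1/6.5 + 15/5.3) = -0.883.
A Normal posterior is symmetric, so mode = mean.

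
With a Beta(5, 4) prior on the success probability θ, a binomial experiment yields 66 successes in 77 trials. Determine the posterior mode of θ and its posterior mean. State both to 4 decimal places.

θ_MAP = 0.8333, E[θ|data] = 0.8256

Posterior: Beta(5+66, 4+11) = Beta(71, 15).
Mode = (71−1)/(71+15−2) = 70/84 = 0.8333.
Mean = 71/(71+15) = 71/86 = 0.8256.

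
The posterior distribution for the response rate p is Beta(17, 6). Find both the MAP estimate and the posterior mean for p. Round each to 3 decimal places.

p_MAP = 0.762, E[p|data] = 0.739

Mode = (17−1)/(17+6−2) = 16/21 = 0.762.
Mean = 17/(17+6) = 17/23 = 0.739.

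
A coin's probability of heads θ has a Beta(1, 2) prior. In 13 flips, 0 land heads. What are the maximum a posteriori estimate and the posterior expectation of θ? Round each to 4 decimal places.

Posterior: Beta(1+0, 2+13) = Beta(1, 15).
Since α = 1 ≤ 1 and β > 1, the Beta density is monotone decreasing on [0,1]; the mode is at 0.
Mean = 1/(1+15) = 0.0625.

MAP = 0.0000, posterior mean = 0.0625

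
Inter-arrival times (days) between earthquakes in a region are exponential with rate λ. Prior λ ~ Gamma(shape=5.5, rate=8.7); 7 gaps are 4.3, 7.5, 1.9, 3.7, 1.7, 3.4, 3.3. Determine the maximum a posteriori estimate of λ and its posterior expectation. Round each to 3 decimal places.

λ_MAP = 0.333, E[λ|data] = 0.362

Σ times = 25.8. Posterior: Gamma(shape = 5.5+7 = 12.5, rate = 8.7+25.8 = 34.5).
Mode = (α−1)/β = 11.5/34.5 = 0.333.
Mean = α/β = 12.5/34.5 = 0.362.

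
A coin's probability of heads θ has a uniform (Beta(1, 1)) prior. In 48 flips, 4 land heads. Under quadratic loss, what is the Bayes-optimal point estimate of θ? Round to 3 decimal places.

Posterior: Beta(1+4, 1+44) = Beta(5, 45).
Mode = (5−1)/(5+45−2) = 4/48 = 0.083.
With a flat prior the MAP equals the MLE, 4/48.
Mean = 5/(5+45) = 5/50 = 0.100.
Quadratic loss ⇒ the optimal estimator is the posterior mean.

0.100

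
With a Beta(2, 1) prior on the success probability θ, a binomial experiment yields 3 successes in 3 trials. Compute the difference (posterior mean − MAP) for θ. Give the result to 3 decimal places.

Posterior: Beta(2+3, 1+0) = Beta(5, 1).
Since β = 1 ≤ 1 and α > 1, the Beta density is monotone increasing on [0,1]; the mode is at 1.
Mean = 5/(5+1) = 0.833.
Difference = 0.833 − 1.000 = -0.167.

-0.167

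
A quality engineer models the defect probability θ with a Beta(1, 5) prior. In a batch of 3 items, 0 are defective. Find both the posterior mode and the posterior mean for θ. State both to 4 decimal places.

Posterior: Beta(1+0, 5+3) = Beta(1, 8).
Since α = 1 ≤ 1 and β > 1, the Beta density is monotone decreasing on [0,1]; the mode is at 0.
Mean = 1/(1+8) = 0.1111.

MAP = 0.0000, posterior mean = 0.1111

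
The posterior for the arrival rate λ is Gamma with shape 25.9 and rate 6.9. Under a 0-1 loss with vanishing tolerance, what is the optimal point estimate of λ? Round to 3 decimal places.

Mode = (α−1)/β = 24.9/6.9 = 3.609.
Mean = α/β = 25.9/6.9 = 3.754.
This is the posterior mode — the MAP estimate.

3.609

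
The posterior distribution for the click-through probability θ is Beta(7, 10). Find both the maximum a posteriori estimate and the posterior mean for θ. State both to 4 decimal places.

θ_MAP = 0.4000, E[θ|data] = 0.4118

Mode = (7−1)/(7+10−2) = 6/15 = 0.4000.
Mean = 7/(7+10) = 7/17 = 0.4118.
Right-skewed posterior ⇒ mode < mean.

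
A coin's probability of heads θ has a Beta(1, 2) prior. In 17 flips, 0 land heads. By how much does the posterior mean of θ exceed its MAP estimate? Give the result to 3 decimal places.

0.050

Posterior: Beta(1+0, 2+17) = Beta(1, 19).
Since α = 1 ≤ 1 and β > 1, the Beta density is monotone decreasing on [0,1]; the mode is at 0.
Mean = 1/(1+19) = 0.050.
Difference = 0.050 − 0.000 = 0.050.
Mean > mode: the posterior has a right tail.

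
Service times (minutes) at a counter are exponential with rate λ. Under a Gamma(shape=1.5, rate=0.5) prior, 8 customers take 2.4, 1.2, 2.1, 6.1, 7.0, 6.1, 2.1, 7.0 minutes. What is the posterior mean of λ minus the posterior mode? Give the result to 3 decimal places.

0.029

Σ times = 34.0. Posterior: Gamma(shape = 1.5+8 = 9.5, rate = 0.5+34.0 = 34.5).
Mode = (α−1)/β = 8.5/34.5 = 0.246.
Mean = α/β = 9.5/34.5 = 0.275.
Difference = 0.275 − 0.246 = 0.029.
Right-skewed posterior ⇒ mode < mean.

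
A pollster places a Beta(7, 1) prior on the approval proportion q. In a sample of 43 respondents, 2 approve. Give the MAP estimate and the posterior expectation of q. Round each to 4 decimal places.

MAP: 0.1633. Posterior mean: 0.1765.

Posterior: Beta(7+2, 1+41) = Beta(9, 42).
Mode = (9−1)/(9+42−2) = 8/49 = 0.1633.
Mean = 9/(9+42) = 9/51 = 0.1765.
Mean > mode: the posterior has a right tail.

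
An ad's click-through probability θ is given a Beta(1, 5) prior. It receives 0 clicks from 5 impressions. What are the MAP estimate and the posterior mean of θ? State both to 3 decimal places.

MAP: 0.000. Posterior mean: 0.091.

Posterior: Beta(1+0, 5+5) = Beta(1, 10).
Since α = 1 ≤ 1 and β > 1, the Beta density is monotone decreasing on [0,1]; the mode is at 0.
Mean = 1/(1+10) = 0.091.
The posterior is right-skewed, so the mean exceeds the mode.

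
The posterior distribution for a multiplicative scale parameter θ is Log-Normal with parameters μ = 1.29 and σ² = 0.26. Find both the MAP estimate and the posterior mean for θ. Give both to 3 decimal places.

Mode = exp(μ − σ²) = exp(1.03) = 2.801.
Mean = exp(μ + σ²/2) = exp(1.420) = 4.137.
The mean is pulled above the mode by the posterior's right skew.

MAP: 2.801. Posterior mean: 4.137.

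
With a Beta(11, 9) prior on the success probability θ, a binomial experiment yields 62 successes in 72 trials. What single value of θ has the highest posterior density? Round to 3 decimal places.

Posterior: Beta(11+62, 9+10) = Beta(73, 19).
Mode = (73−1)/(73+19−2) = 72/90 = 0.800.
Mean = 73/(73+19) = 73/92 = 0.793.
This is the posterior mode — the MAP estimate.

0.800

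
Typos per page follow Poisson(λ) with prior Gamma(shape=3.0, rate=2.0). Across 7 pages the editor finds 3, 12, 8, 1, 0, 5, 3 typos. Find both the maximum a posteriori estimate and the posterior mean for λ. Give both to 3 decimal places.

λ_MAP = 3.778, E[λ|data] = 3.889

Σ counts = 32. Posterior: Gamma(shape = 3.0+32 = 35.0, rate = 2.0+7 = 9.0).
Mode = (α−1)/β = 34.0/9.0 = 3.778.
Mean = α/β = 35.0/9.0 = 3.889.
The posterior is right-skewed, so the mean exceeds the mode.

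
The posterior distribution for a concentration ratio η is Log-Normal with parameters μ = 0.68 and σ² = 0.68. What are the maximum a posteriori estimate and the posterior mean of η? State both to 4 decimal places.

Mode = exp(μ − σ²) = exp(0.00) = 1.0000.
Mean = exp(μ + σ²/2) = exp(1.020) = 2.7732.
The mean is pulled above the mode by the posterior's right skew.

maximum a posteriori estimate = 1.0000, posterior mean = 2.7732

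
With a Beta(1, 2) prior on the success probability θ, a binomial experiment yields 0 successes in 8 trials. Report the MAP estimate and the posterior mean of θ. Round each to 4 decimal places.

MAP = 0.0000, posterior mean = 0.0909

Posterior: Beta(1+0, 2+8) = Beta(1, 10).
Since α = 1 ≤ 1 and β > 1, the Beta density is monotone decreasing on [0,1]; the mode is at 0.
Mean = 1/(1+10) = 0.0909.
Right-skewed posterior ⇒ mode < mean.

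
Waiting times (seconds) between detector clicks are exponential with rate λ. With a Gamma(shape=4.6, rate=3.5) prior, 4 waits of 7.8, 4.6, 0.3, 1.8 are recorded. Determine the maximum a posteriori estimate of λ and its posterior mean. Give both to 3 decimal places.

Σ times = 14.5. Posterior: Gamma(shape = 4.6+4 = 8.6, rate = 3.5+14.5 = 18.0).
Mode = (α−1)/β = 7.6/18.0 = 0.422.
Mean = α/β = 8.6/18.0 = 0.478.
Mean > mode: the posterior has a right tail.

MAP = 0.422; posterior mean = 0.478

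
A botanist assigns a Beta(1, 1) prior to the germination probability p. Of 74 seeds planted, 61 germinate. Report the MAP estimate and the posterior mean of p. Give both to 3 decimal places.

MAP = 0.824, posterior mean = 0.816

Posterior: Beta(1+61, 1+13) = Beta(62, 14).
Mode = (62−1)/(62+14−2) = 61/74 = 0.824.
With a flat prior the MAP equals the MLE, 61/74.
Mean = 62/(62+14) = 62/76 = 0.816.
Left-skewed posterior ⇒ mean < mode.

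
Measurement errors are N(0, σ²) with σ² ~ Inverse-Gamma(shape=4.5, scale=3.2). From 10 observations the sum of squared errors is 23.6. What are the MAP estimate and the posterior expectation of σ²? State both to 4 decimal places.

Posterior: Inverse-Gamma(shape = 4.5+10/2 = 9.5, scale = 3.2+23.6/2 = 15.0).
Mode = β/(α+1) = 15.0/10.5 = 1.4286.
Mean = β/(α−1) = 15.0/8.5 = 1.7647.
The posterior is right-skewed, so the mean exceeds the mode.

MAP: 1.4286. Posterior mean: 1.7647.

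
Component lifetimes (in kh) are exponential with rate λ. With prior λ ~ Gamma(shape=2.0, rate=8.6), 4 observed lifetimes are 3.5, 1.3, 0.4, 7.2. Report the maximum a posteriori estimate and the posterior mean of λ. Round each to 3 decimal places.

Σ times = 12.4. Posterior: Gamma(shape = 2.0+4 = 6.0, rate = 8.6+12.4 = 21.0).
Mode = (α−1)/β = 5.0/21.0 = 0.238.
Mean = α/β = 6.0/21.0 = 0.286.
The mean is pulled above the mode by the posterior's right skew.

maximum a posteriori estimate = 0.238, posterior mean = 0.286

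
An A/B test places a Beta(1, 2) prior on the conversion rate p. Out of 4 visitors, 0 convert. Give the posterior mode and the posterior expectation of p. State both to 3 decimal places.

Posterior: Beta(1+0, 2+4) = Beta(1, 6).
Since α = 1 ≤ 1 and β > 1, the Beta density is monotone decreasing on [0,1]; the mode is at 0.
Mean = 1/(1+6) = 0.143.

posterior mode = 0.000, posterior expectation = 0.143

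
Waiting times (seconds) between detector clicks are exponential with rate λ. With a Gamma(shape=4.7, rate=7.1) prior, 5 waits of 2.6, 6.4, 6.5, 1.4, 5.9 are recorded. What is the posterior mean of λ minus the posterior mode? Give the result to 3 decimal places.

0.033

Σ times = 22.8. Posterior: Gamma(shape = 4.7+5 = 9.7, rate = 7.1+22.8 = 29.9).
Mode = (α−1)/β = 8.7/29.9 = 0.291.
Mean = α/β = 9.7/29.9 = 0.324.
Difference = 0.324 − 0.291 = 0.033.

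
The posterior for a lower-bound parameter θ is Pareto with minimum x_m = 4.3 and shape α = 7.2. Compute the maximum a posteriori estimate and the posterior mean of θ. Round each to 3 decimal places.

The Pareto density is strictly decreasing on [x_m, ∞), so the mode is x_m = 4.300.
Mean = α·x_m/(α−1) = 7.2·4.3/6.2 = 4.994.
The mean is pulled above the mode by the posterior's right skew.

MAP: 4.300. Posterior mean: 4.994.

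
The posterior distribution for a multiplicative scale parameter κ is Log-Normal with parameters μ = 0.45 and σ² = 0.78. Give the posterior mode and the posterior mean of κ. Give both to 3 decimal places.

MAP: 0.719. Posterior mean: 2.316.

Mode = exp(μ − σ²) = exp(-0.33) = 0.719.
Mean = exp(μ + σ²/2) = exp(0.840) = 2.316.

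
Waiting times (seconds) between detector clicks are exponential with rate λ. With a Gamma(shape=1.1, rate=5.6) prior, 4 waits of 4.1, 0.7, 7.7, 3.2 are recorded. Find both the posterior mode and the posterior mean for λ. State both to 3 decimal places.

posterior mode = 0.192, posterior mean = 0.239

Σ times = 15.7. Posterior: Gamma(shape = 1.1+4 = 5.1, rate = 5.6+15.7 = 21.3).
Mode = (α−1)/β = 4.1/21.3 = 0.192.
Mean = α/β = 5.1/21.3 = 0.239.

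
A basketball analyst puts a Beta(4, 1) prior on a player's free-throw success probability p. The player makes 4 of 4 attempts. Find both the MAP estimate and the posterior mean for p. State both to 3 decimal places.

p_MAP = 1.000, E[p|data] = 0.889

Posterior: Beta(4+4, 1+0) = Beta(8, 1).
Since β = 1 ≤ 1 and α > 1, the Beta density is monotone increasing on [0,1]; the mode is at 1.
Mean = 8/(8+1) = 0.889.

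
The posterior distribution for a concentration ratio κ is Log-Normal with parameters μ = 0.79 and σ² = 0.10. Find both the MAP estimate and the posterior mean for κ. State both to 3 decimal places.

MAP estimate = 1.994, posterior mean = 2.316

Mode = exp(μ − σ²) = exp(0.69) = 1.994.
Mean = exp(μ + σ²/2) = exp(0.840) = 2.316.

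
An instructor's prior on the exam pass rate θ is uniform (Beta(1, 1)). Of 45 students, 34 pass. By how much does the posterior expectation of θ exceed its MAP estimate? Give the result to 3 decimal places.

Posterior: Beta(1+34, 1+11) = Beta(35, 12).
Mode = (35−1)/(35+12−2) = 34/45 = 0.756.
With a flat prior the MAP equals the MLE, 34/45.
Mean = 35/(35+12) = 35/47 = 0.745.
Difference = 0.745 − 0.756 = -0.011.
The posterior is left-skewed, so the mode exceeds the mean.

-0.011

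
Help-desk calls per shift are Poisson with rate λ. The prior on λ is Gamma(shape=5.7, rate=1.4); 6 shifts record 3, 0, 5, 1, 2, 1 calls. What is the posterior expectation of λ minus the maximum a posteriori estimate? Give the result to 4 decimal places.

Σ counts = 12. Posterior: Gamma(shape = 5.7+12 = 17.7, rate = 1.4+6 = 7.4).
Mode = (α−1)/β = 16.7/7.4 = 2.2568.
Mean = α/β = 17.7/7.4 = 2.3919.
Difference = 2.3919 − 2.2568 = 0.1351.

0.1351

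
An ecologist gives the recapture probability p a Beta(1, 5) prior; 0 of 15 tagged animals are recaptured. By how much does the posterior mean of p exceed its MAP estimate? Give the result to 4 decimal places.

0.0476

Posterior: Beta(1+0, 5+15) = Beta(1, 20).
Since α = 1 ≤ 1 and β > 1, the Beta density is monotone decreasing on [0,1]; the mode is at 0.
Mean = 1/(1+20) = 0.0476.
Difference = 0.0476 − 0.0000 = 0.0476.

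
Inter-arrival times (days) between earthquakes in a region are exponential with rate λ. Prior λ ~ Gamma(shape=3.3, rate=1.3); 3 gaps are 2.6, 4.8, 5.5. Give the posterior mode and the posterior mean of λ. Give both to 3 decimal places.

Σ times = 12.9. Posterior: Gamma(shape = 3.3+3 = 6.3, rate = 1.3+12.9 = 14.2).
Mode = (α−1)/β = 5.3/14.2 = 0.373.
Mean = α/β = 6.3/14.2 = 0.444.
The posterior is right-skewed, so the mean exceeds the mode.

MAP: 0.373. Posterior mean: 0.444.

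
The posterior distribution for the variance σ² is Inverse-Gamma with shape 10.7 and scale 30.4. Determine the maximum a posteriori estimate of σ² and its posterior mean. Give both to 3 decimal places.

MAP: 2.598. Posterior mean: 3.134.

Mode = β/(α+1) = 30.4/11.7 = 2.598.
Mean = β/(α−1) = 30.4/9.7 = 3.134.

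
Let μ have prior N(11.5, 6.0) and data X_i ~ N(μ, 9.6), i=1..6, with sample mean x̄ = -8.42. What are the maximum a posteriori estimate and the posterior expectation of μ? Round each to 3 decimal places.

maximum a posteriori estimate = -4.226, posterior expectation = -4.226

Posterior for μ is Normal. Precision-weighted mean: (1/6.0·11.5 + 6/9.6·-8.42) / (1/6.0 + 6/9.6) = -4.226.
A Normal posterior is symmetric, so mode = mean.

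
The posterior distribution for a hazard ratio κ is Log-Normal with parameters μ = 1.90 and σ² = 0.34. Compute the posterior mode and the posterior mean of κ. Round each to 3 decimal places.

MAP = 4.759; posterior mean = 7.925

Mode = exp(μ − σ²) = exp(1.56) = 4.759.
Mean = exp(μ + σ²/2) = exp(2.070) = 7.925.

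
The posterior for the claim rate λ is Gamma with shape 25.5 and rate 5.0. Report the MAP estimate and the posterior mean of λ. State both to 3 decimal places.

MAP = 4.900; posterior mean = 5.100

Mode = (α−1)/β = 24.5/5.0 = 4.900.
Mean = α/β = 25.5/5.0 = 5.100.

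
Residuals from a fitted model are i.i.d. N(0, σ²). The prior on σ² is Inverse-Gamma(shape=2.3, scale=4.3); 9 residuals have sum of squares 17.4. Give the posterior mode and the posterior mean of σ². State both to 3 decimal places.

MAP = 1.667; posterior mean = 2.241

Posterior: Inverse-Gamma(shape = 2.3+9/2 = 6.8, scale = 4.3+17.4/2 = 13.0).
Mode = β/(α+1) = 13.0/7.8 = 1.667.
Mean = β/(α−1) = 13.0/5.8 = 2.241.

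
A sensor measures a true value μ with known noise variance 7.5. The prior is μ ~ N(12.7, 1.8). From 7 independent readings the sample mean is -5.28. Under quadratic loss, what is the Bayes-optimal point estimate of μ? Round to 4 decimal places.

1.4290

Posterior for μ is Normal. Precision-weighted mean: (1/1.8·12.7 + 7/7.5·-5.28) / (1/1.8 + 7/7.5) = 1.4290.
A Normal posterior is symmetric, so mode = mean.
Quadratic loss ⇒ the optimal estimator is the posterior mean.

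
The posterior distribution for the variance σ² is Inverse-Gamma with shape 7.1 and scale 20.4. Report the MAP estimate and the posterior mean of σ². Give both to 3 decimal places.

σ²_MAP = 2.519, E[σ²|data] = 3.344

Mode = β/(α+1) = 20.4/8.1 = 2.519.
Mean = β/(α−1) = 20.4/6.1 = 3.344.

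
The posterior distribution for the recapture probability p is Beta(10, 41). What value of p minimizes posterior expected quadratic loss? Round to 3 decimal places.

0.196

Mode = (10−1)/(10+41−2) = 9/49 = 0.184.
Mean = 10/(10+41) = 10/51 = 0.196.
Quadratic loss ⇒ the optimal estimator is the posterior mean.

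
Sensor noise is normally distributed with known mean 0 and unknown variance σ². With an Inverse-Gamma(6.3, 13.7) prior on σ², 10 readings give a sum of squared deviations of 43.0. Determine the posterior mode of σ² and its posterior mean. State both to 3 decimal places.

MAP: 2.862. Posterior mean: 3.417.

Posterior: Inverse-Gamma(shape = 6.3+10/2 = 11.3, scale = 13.7+43.0/2 = 35.2).
Mode = β/(α+1) = 35.2/12.3 = 2.862.
Mean = β/(α−1) = 35.2/10.3 = 3.417.
Right-skewed posterior ⇒ mode < mean.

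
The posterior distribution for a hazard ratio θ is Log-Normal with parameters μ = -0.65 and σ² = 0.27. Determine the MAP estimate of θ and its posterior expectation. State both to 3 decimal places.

MAP = 0.399, posterior mean = 0.598

Mode = exp(μ − σ²) = exp(-0.92) = 0.399.
Mean = exp(μ + σ²/2) = exp(-0.515) = 0.598.
The posterior is right-skewed, so the mean exceeds the mode.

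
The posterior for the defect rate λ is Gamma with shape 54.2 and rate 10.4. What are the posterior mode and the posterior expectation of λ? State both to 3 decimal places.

Mode = (α−1)/β = 53.2/10.4 = 5.115.
Mean = α/β = 54.2/10.4 = 5.212.
Right-skewed posterior ⇒ mode < mean.

MAP = 5.115; posterior mean = 5.212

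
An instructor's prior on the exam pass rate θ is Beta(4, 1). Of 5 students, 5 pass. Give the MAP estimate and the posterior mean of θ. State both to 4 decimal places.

MAP = 1.0000; posterior mean = 0.9000

Posterior: Beta(4+5, 1+0) = Beta(9, 1).
Since β = 1 ≤ 1 and α > 1, the Beta density is monotone increasing on [0,1]; the mode is at 1.
Mean = 9/(9+1) = 0.9000.
The mean is pulled below the mode by the posterior's left skew.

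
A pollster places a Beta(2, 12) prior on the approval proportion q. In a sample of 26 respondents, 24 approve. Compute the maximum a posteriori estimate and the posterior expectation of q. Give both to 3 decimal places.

Posterior: Beta(2+24, 12+2) = Beta(26, 14).
Mode = (26−1)/(26+14−2) = 25/38 = 0.658.
Mean = 26/(26+14) = 26/40 = 0.650.
Mode > mean: the posterior has a left tail.

maximum a posteriori estimate = 0.658, posterior expectation = 0.650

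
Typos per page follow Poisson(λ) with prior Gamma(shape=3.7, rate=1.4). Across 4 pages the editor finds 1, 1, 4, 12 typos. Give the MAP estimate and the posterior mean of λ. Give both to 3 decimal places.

λ_MAP = 3.833, E[λ|data] = 4.019

Σ counts = 18. Posterior: Gamma(shape = 3.7+18 = 21.7, rate = 1.4+4 = 5.4).
Mode = (α−1)/β = 20.7/5.4 = 3.833.
Mean = α/β = 21.7/5.4 = 4.019.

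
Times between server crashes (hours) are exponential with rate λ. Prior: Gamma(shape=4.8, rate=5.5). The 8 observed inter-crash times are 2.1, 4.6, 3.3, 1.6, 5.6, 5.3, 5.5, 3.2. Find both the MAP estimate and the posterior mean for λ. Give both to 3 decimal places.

MAP = 0.322, posterior mean = 0.349

Σ times = 31.2. Posterior: Gamma(shape = 4.8+8 = 12.8, rate = 5.5+31.2 = 36.7).
Mode = (α−1)/β = 11.8/36.7 = 0.322.
Mean = α/β = 12.8/36.7 = 0.349.
The mean is pulled above the mode by the posterior's right skew.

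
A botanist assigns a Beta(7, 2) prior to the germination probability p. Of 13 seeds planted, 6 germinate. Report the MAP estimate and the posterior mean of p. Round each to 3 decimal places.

Posterior: Beta(7+6, 2+7) = Beta(13, 9).
Mode = (13−1)/(13+9−2) = 12/20 = 0.600.
Mean = 13/(13+9) = 13/22 = 0.591.
The mean is pulled below the mode by the posterior's left skew.

MAP = 0.600; posterior mean = 0.591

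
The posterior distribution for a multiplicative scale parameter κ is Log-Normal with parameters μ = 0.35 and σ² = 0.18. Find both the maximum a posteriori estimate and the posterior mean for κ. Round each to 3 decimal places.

Mode = exp(μ − σ²) = exp(0.17) = 1.185.
Mean = exp(μ + σ²/2) = exp(0.440) = 1.553.
Right-skewed posterior ⇒ mode < mean.

maximum a posteriori estimate = 1.185, posterior mean = 1.553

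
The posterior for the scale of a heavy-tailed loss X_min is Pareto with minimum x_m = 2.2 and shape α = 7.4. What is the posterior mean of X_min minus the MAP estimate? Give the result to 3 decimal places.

0.344

The Pareto density is strictly decreasing on [x_m, ∞), so the mode is x_m = 2.200.
Mean = α·x_m/(α−1) = 7.4·2.2/6.4 = 2.544.
Difference = 2.544 − 2.200 = 0.344.
Mean > mode: the posterior has a right tail.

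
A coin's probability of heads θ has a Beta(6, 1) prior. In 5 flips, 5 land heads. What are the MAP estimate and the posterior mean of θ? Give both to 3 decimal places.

MAP = 1.000; posterior mean = 0.917

Posterior: Beta(6+5, 1+0) = Beta(11, 1).
Since β = 1 ≤ 1 and α > 1, the Beta density is monotone increasing on [0,1]; the mode is at 1.
Mean = 11/(11+1) = 0.917.
Left-skewed posterior ⇒ mean < mode.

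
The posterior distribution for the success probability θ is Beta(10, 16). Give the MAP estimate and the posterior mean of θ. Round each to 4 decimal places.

Mode = (10−1)/(10+16−2) = 9/24 = 0.3750.
Mean = 10/(10+16) = 10/26 = 0.3846.
The mean is pulled above the mode by the posterior's right skew.

MAP = 0.3750; posterior mean = 0.3846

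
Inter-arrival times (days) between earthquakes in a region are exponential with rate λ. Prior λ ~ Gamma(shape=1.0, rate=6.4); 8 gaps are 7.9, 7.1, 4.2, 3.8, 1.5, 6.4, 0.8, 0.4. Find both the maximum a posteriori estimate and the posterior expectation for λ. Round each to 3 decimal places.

Σ times = 32.1. Posterior: Gamma(shape = 1.0+8 = 9.0, rate = 6.4+32.1 = 38.5).
Mode = (α−1)/β = 8.0/38.5 = 0.208.
Mean = α/β = 9.0/38.5 = 0.234.
The posterior is right-skewed, so the mean exceeds the mode.

maximum a posteriori estimate = 0.208, posterior expectation = 0.234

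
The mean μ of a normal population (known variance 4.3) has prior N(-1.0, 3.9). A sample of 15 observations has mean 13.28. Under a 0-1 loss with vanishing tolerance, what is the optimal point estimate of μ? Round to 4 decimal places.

12.3022

Posterior for μ is Normal. Precision-weighted mean: (1/3.9·-1.0 + 15/4.3·13.28) / (1/3.9 + 15/4.3) = 12.3022.
A Normal posterior is symmetric, so mode = mean.
This is the posterior mode — the MAP estimate.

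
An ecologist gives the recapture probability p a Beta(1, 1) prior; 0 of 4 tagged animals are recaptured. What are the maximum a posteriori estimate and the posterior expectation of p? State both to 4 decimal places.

MAP: 0.0000. Posterior mean: 0.1667.

Posterior: Beta(1+0, 1+4) = Beta(1, 5).
Since α = 1 ≤ 1 and β > 1, the Beta density is monotone decreasing on [0,1]; the mode is at 0.
Mean = 1/(1+5) = 0.1667.
The posterior is right-skewed, so the mean exceeds the mode.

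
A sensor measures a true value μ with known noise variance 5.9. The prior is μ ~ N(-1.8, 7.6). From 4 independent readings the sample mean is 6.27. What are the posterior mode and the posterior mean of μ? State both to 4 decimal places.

Posterior for μ is Normal. Precision-weighted mean: (1/7.6·-1.8 + 4/5.9·6.27) / (1/7.6 + 4/5.9) = 4.9583.
A Normal posterior is symmetric, so mode = mean.

MAP: 4.9583. Posterior mean: 4.9583.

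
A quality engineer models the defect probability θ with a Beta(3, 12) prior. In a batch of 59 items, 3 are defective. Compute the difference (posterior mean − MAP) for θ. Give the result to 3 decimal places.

Posterior: Beta(3+3, 12+56) = Beta(6, 68).
Mode = (6−1)/(6+68−2) = 5/72 = 0.069.
Mean = 6/(6+68) = 6/74 = 0.081.
Difference = 0.081 − 0.069 = 0.012.

0.012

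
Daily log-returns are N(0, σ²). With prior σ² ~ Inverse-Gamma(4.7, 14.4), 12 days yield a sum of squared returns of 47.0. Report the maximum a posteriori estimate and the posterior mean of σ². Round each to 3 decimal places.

MAP = 3.239, posterior mean = 3.907

Posterior: Inverse-Gamma(shape = 4.7+12/2 = 10.7, scale = 14.4+47.0/2 = 37.9).
Mode = β/(α+1) = 37.9/11.7 = 3.239.
Mean = β/(α−1) = 37.9/9.7 = 3.907.
Mean > mode: the posterior has a right tail.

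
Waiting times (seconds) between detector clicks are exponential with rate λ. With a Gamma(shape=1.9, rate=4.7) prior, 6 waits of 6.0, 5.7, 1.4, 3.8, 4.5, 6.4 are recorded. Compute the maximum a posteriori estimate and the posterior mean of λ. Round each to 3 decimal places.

Σ times = 27.8. Posterior: Gamma(shape = 1.9+6 = 7.9, rate = 4.7+27.8 = 32.5).
Mode = (α−1)/β = 6.9/32.5 = 0.212.
Mean = α/β = 7.9/32.5 = 0.243.
The mean is pulled above the mode by the posterior's right skew.

MAP: 0.212. Posterior mean: 0.243.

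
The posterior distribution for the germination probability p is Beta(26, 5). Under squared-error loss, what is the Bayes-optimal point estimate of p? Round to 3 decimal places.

Mode = (26−1)/(26+5−2) = 25/29 = 0.862.
Mean = 26/(26+5) = 26/31 = 0.839.
Squared-error loss ⇒ the optimal estimator is the posterior mean.

0.839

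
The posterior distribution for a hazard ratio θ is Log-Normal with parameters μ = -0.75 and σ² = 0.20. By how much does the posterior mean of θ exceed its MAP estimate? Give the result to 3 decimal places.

Mode = exp(μ − σ²) = exp(-0.95) = 0.387.
Mean = exp(μ + σ²/2) = exp(-0.650) = 0.522.
Difference = 0.522 − 0.387 = 0.135.

0.135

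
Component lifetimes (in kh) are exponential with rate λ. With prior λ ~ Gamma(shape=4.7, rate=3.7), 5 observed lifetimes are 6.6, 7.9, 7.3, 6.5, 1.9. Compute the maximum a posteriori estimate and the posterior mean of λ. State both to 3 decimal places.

MAP = 0.257; posterior mean = 0.286

Σ times = 30.2. Posterior: Gamma(shape = 4.7+5 = 9.7, rate = 3.7+30.2 = 33.9).
Mode = (α−1)/β = 8.7/33.9 = 0.257.
Mean = α/β = 9.7/33.9 = 0.286.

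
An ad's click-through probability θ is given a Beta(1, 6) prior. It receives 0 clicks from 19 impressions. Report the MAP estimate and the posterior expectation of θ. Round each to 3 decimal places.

Posterior: Beta(1+0, 6+19) = Beta(1, 25).
Since α = 1 ≤ 1 and β > 1, the Beta density is monotone decreasing on [0,1]; the mode is at 0.
Mean = 1/(1+25) = 0.038.
The posterior is right-skewed, so the mean exceeds the mode.

MAP estimate = 0.000, posterior expectation = 0.038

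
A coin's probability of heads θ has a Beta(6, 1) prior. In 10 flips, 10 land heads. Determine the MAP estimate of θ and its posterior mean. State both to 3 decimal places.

Posterior: Beta(6+10, 1+0) = Beta(16, 1).
Since β = 1 ≤ 1 and α > 1, the Beta density is monotone increasing on [0,1]; the mode is at 1.
Mean = 16/(16+1) = 0.941.
Mode > mean: the posterior has a left tail.

MAP: 1.000. Posterior mean: 0.941.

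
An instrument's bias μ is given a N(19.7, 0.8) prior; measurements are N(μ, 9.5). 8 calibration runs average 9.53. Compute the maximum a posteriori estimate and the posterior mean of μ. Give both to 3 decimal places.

Posterior for μ is Normal. Precision-weighted mean: (1/0.8·19.7 + 8/9.5·9.53) / (1/0.8 + 8/9.5) = 15.606.
A Normal posterior is symmetric, so mode = mean.

μ_MAP = 15.606, E[μ|data] = 15.606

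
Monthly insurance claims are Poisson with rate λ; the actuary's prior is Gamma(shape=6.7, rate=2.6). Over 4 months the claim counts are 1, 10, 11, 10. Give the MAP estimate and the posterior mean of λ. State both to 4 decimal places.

MAP: 5.7121. Posterior mean: 5.8636.

Σ counts = 32. Posterior: Gamma(shape = 6.7+32 = 38.7, rate = 2.6+4 = 6.6).
Mode = (α−1)/β = 37.7/6.6 = 5.7121.
Mean = α/β = 38.7/6.6 = 5.8636.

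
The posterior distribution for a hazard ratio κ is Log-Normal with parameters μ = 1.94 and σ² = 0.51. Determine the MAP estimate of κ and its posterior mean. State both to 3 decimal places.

κ_MAP = 4.179, E[κ|data] = 8.980

Mode = exp(μ − σ²) = exp(1.43) = 4.179.
Mean = exp(μ + σ²/2) = exp(2.195) = 8.980.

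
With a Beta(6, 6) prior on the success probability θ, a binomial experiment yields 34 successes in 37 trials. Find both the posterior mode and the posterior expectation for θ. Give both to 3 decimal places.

MAP: 0.830. Posterior mean: 0.816.

Posterior: Beta(6+34, 6+3) = Beta(40, 9).
Mode = (40−1)/(40+9−2) = 39/47 = 0.830.
Mean = 40/(40+9) = 40/49 = 0.816.
Left-skewed posterior ⇒ mean < mode.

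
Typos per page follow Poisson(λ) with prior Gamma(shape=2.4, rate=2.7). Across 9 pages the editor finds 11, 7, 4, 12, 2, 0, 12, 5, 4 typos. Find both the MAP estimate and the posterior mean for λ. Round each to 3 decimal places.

MAP: 4.991. Posterior mean: 5.077.

Σ counts = 57. Posterior: Gamma(shape = 2.4+57 = 59.4, rate = 2.7+9 = 11.7).
Mode = (α−1)/β = 58.4/11.7 = 4.991.
Mean = α/β = 59.4/11.7 = 5.077.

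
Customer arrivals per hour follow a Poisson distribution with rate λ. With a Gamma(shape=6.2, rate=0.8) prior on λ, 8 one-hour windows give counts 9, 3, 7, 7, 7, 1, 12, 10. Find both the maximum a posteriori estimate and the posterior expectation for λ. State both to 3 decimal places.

λ_MAP = 6.955, E[λ|data] = 7.068

Σ counts = 56. Posterior: Gamma(shape = 6.2+56 = 62.2, rate = 0.8+8 = 8.8).
Mode = (α−1)/β = 61.2/8.8 = 6.955.
Mean = α/β = 62.2/8.8 = 7.068.
Right-skewed posterior ⇒ mode < mean.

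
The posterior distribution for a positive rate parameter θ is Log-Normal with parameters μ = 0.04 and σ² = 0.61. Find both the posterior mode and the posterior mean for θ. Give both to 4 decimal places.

Mode = exp(μ − σ²) = exp(-0.57) = 0.5655.
Mean = exp(μ + σ²/2) = exp(0.345) = 1.4120.

MAP = 0.5655; posterior mean = 1.4120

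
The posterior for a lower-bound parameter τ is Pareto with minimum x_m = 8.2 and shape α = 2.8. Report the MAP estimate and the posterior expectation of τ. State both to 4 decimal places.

MAP: 8.2000. Posterior mean: 12.7556.

The Pareto density is strictly decreasing on [x_m, ∞), so the mode is x_m = 8.2000.
Mean = α·x_m/(α−1) = 2.8·8.2/1.8 = 12.7556.
Right-skewed posterior ⇒ mode < mean.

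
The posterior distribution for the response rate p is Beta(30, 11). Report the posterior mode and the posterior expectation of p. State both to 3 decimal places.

Mode = (30−1)/(30+11−2) = 29/39 = 0.744.
Mean = 30/(30+11) = 30/41 = 0.732.
The posterior is left-skewed, so the mode exceeds the mean.

MAP = 0.744, posterior mean = 0.732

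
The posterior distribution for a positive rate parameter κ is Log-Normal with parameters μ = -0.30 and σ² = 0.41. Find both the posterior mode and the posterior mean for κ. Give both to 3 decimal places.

κ_MAP = 0.492, E[κ|data] = 0.909

Mode = exp(μ − σ²) = exp(-0.71) = 0.492.
Mean = exp(μ + σ²/2) = exp(-0.095) = 0.909.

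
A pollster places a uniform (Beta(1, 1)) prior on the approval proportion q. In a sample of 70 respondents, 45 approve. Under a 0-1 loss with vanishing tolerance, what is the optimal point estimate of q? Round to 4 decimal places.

0.6429

Posterior: Beta(1+45, 1+25) = Beta(46, 26).
Mode = (46−1)/(46+26−2) = 45/70 = 0.6429.
With a flat prior the MAP equals the MLE, 45/70.
Mean = 46/(46+26) = 46/72 = 0.6389.
This is the posterior mode — the MAP estimate.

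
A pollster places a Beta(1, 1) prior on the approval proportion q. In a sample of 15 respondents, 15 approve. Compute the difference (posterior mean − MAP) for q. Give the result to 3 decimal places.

-0.059

Posterior: Beta(1+15, 1+0) = Beta(16, 1).
Since β = 1 ≤ 1 and α > 1, the Beta density is monotone increasing on [0,1]; the mode is at 1.
Mean = 16/(16+1) = 0.941.
Difference = 0.941 − 1.000 = -0.059.
Left-skewed posterior ⇒ mean < mode.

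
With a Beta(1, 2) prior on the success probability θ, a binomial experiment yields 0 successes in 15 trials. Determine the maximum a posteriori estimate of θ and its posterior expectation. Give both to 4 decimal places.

maximum a posteriori estimate = 0.0000, posterior expectation = 0.0556

Posterior: Beta(1+0, 2+15) = Beta(1, 17).
Since α = 1 ≤ 1 and β > 1, the Beta density is monotone decreasing on [0,1]; the mode is at 0.
Mean = 1/(1+17) = 0.0556.
Right-skewed posterior ⇒ mode < mean.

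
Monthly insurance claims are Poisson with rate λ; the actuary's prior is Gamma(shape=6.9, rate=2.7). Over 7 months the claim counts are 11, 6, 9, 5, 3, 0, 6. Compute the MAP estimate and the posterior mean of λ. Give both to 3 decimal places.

MAP: 4.732. Posterior mean: 4.835.

Σ counts = 40. Posterior: Gamma(shape = 6.9+40 = 46.9, rate = 2.7+7 = 9.7).
Mode = (α−1)/β = 45.9/9.7 = 4.732.
Mean = α/β = 46.9/9.7 = 4.835.
The posterior is right-skewed, so the mean exceeds the mode.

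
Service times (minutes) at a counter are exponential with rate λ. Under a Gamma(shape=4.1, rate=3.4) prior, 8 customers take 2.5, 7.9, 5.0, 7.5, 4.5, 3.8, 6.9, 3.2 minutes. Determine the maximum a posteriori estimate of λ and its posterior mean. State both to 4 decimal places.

MAP = 0.2483; posterior mean = 0.2707

Σ times = 41.3. Posterior: Gamma(shape = 4.1+8 = 12.1, rate = 3.4+41.3 = 44.7).
Mode = (α−1)/β = 11.1/44.7 = 0.2483.
Mean = α/β = 12.1/44.7 = 0.2707.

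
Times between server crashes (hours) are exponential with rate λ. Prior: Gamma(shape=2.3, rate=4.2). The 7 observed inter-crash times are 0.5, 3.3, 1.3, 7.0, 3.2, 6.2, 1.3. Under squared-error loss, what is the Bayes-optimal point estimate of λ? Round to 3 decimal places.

0.344

Σ times = 22.8. Posterior: Gamma(shape = 2.3+7 = 9.3, rate = 4.2+22.8 = 27.0).
Mode = (α−1)/β = 8.3/27.0 = 0.307.
Mean = α/β = 9.3/27.0 = 0.344.
Squared-error loss ⇒ the optimal estimator is the posterior mean.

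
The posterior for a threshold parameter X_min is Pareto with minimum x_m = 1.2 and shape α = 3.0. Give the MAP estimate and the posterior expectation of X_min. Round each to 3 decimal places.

X_min_MAP = 1.200, E[X_min|data] = 1.800

The Pareto density is strictly decreasing on [x_m, ∞), so the mode is x_m = 1.200.
Mean = α·x_m/(α−1) = 3.0·1.2/2.0 = 1.800.
The mean is pulled above the mode by the posterior's right skew.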